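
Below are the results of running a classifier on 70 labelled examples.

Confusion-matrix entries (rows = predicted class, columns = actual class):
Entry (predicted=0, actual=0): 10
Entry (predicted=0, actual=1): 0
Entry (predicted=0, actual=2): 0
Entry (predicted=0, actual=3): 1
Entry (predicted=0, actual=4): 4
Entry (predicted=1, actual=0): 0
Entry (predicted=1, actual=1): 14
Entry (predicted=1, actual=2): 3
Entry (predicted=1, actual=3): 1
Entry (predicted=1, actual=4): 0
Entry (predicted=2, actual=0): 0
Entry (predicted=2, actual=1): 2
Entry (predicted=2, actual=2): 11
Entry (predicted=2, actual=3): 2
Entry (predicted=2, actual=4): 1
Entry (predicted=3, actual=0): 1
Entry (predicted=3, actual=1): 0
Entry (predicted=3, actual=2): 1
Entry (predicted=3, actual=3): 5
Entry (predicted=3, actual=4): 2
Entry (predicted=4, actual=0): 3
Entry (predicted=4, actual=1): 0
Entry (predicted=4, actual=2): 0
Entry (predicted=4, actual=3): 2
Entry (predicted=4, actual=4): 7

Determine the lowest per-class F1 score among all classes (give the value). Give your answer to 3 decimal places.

0.500

Per-class F1 score (2·TP/(2·TP+FP+FN)):
  0: TP=10, FP=0+0+1+4=5, FN=0+0+1+3=4 → 20/29 = 0.6897
  1: TP=14, FP=0+3+1+0=4, FN=0+2+0+0=2 → 28/34 = 0.8235
  2: TP=11, FP=0+2+2+1=5, FN=0+3+1+0=4 → 22/31 = 0.7097
  3: TP=5, FP=1+0+1+2=4, FN=1+1+2+2=6 → 10/20 = 0.5000
  4: TP=7, FP=3+0+0+2=5, FN=4+0+1+2=7 → 14/26 = 0.5385
Lowest is class '3' with F1 score = 0.500.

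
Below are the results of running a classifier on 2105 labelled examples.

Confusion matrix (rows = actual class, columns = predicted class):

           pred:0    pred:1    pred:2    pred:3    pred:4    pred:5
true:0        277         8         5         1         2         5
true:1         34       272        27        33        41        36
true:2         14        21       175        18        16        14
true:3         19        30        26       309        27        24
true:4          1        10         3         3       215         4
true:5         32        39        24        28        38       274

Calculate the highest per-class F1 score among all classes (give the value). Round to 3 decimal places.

Per-class F1 score (2·TP/(2·TP+FP+FN)):
  0: TP=277, FP=34+14+19+1+32=100, FN=8+5+1+2+5=21 → 554/675 = 0.8207
  1: TP=272, FP=8+21+30+10+39=108, FN=34+27+33+41+36=171 → 544/823 = 0.6610
  2: TP=175, FP=5+27+26+3+24=85, FN=14+21+18+16+14=83 → 350/518 = 0.6757
  3: TP=309, FP=1+33+18+3+28=83, FN=19+30+26+27+24=126 → 618/827 = 0.7473
  4: TP=215, FP=2+41+16+27+38=124, FN=1+10+3+3+4=21 → 430/575 = 0.7478
  5: TP=274, FP=5+36+14+24+4=83, FN=32+39+24+28+38=161 → 548/792 = 0.6919
Highest is class '0' with F1 score = 0.821.

0.821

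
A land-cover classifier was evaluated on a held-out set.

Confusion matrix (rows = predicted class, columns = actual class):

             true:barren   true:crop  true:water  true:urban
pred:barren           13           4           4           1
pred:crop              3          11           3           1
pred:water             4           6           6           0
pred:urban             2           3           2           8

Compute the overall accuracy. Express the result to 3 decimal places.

0.535

Accuracy = trace / total = (13+11+6+8=38) / 71 = 38/71 = 0.535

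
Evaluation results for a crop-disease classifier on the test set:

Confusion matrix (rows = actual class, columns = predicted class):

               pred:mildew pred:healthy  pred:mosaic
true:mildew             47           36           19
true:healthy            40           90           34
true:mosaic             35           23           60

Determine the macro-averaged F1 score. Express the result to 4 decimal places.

0.5047

Per-class F1 score (2·TP/(2·TP+FP+FN)):
  mildew: TP=47, FP=40+35=75, FN=36+19=55 → 94/224 = 0.41964
  healthy: TP=90, FP=36+23=59, FN=40+34=74 → 180/313 = 0.57508
  mosaic: TP=60, FP=19+34=53, FN=35+23=58 → 120/231 = 0.51948
Macro-F1 score = mean = (0.41964 + 0.57508 + 0.51948) / 3 = 0.5047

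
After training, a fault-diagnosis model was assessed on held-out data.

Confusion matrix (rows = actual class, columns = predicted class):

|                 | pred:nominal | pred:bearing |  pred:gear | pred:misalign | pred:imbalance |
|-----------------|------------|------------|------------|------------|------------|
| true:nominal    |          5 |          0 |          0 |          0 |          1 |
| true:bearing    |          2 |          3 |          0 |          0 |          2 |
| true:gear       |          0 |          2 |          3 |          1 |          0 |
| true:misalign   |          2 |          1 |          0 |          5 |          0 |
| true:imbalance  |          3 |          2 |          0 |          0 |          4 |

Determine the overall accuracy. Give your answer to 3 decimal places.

Accuracy = trace / total = (5+3+3+5+4=20) / 36 = 20/36 = 0.556

0.556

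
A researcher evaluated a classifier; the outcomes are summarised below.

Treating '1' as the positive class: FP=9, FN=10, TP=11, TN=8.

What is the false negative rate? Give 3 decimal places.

0.476

FNR = FN/(FN+TP) = 10/(10+11) = 0.476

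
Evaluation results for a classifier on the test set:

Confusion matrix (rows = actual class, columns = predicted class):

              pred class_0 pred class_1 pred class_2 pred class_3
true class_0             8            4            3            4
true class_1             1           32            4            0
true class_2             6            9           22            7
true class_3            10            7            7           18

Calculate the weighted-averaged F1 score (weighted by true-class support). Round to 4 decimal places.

Per-class F1 score (2·TP/(2·TP+FP+FN)):
  class_0: TP=8, FP=1+6+10=17, FN=4+3+4=11 → 16/44 = 0.36364
  class_1: TP=32, FP=4+9+7=20, FN=1+4+0=5 → 64/89 = 0.71910
  class_2: TP=22, FP=3+4+7=14, FN=6+9+7=22 → 44/80 = 0.55000
  class_3: TP=18, FP=4+0+7=11, FN=10+7+7=24 → 36/71 = 0.50704
Weighted-F1 score = Σ (supportᵢ/N)·F1 scoreᵢ with N=142: (19/142)·0.36364 + (37/142)·0.71910 + (44/142)·0.55000 + (42/142)·0.50704 = 0.5564

0.5564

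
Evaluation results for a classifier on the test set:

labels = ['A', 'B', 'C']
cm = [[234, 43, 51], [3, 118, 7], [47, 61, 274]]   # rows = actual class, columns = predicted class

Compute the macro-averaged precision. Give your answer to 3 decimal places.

Per-class precision (TP/(TP+FP)):
  A: TP=234, FP=3+47=50 → 234/284 = 0.8239
  B: TP=118, FP=43+61=104 → 118/222 = 0.5315
  C: TP=274, FP=51+7=58 → 274/332 = 0.8253
Macro-precision = mean = (0.8239 + 0.5315 + 0.8253) / 3 = 0.727

0.727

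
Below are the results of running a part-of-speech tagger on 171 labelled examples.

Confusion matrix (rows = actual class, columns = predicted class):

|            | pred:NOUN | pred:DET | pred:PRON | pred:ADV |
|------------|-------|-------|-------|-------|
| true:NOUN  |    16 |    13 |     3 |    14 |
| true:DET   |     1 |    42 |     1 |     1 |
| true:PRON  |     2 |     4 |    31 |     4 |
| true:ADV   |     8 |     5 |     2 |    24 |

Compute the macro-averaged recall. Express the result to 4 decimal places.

0.6632

Per-class recall (TP/(TP+FN)):
  NOUN: TP=16, FN=13+3+14=30 → 16/46 = 0.34783
  DET: TP=42, FN=1+1+1=3 → 42/45 = 0.93333
  PRON: TP=31, FN=2+4+4=10 → 31/41 = 0.75610
  ADV: TP=24, FN=8+5+2=15 → 24/39 = 0.61538
Macro-recall = mean = (0.34783 + 0.93333 + 0.75610 + 0.61538) / 4 = 0.6632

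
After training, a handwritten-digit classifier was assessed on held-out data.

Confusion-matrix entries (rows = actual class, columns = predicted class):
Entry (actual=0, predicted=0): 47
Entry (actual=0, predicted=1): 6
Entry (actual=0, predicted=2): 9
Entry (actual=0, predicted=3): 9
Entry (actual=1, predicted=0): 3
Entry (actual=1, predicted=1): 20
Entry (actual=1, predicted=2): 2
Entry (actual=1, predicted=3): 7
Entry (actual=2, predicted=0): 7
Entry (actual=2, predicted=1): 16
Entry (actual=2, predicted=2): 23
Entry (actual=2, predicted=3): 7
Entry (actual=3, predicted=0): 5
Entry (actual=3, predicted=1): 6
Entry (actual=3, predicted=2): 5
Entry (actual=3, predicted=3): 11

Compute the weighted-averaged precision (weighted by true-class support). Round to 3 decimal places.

0.586

Per-class precision (TP/(TP+FP)):
  0: TP=47, FP=3+7+5=15 → 47/62 = 0.7581
  1: TP=20, FP=6+16+6=28 → 20/48 = 0.4167
  2: TP=23, FP=9+2+5=16 → 23/39 = 0.5897
  3: TP=11, FP=9+7+7=23 → 11/34 = 0.3235
Weighted-precision = Σ (supportᵢ/N)·precisionᵢ with N=183: (71/183)·0.7581 + (32/183)·0.4167 + (53/183)·0.5897 + (27/183)·0.3235 = 0.586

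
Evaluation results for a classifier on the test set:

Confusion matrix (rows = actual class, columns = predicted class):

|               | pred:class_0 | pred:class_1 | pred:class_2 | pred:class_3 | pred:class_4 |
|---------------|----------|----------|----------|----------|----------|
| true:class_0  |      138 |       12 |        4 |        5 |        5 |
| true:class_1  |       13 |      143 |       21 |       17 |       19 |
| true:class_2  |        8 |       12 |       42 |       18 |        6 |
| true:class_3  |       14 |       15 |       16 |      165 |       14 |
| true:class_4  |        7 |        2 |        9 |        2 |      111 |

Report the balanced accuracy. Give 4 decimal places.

Balanced accuracy = mean of per-class recall.
  class_0: recall = 138/164 = 0.84146
  class_1: recall = 143/213 = 0.67136
  class_2: recall = 42/86 = 0.48837
  class_3: recall = 165/224 = 0.73661
  class_4: recall = 111/131 = 0.84733
Mean = (0.84146 + 0.67136 + 0.48837 + 0.73661 + 0.84733) / 5 = 0.7170

0.7170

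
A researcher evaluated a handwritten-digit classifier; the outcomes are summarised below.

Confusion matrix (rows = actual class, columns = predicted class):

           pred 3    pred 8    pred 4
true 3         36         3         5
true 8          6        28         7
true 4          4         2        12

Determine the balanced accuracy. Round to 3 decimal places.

Balanced accuracy = mean of per-class recall.
  3: recall = 36/44 = 0.8182
  8: recall = 28/41 = 0.6829
  4: recall = 12/18 = 0.6667
Mean = (0.8182 + 0.6829 + 0.6667) / 3 = 0.723

0.723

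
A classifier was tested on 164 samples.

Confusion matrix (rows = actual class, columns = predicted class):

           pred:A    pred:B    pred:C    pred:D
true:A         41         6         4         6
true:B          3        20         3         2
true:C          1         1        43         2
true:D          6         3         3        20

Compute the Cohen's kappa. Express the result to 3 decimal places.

Observed agreement pₒ = trace/N = 124/164 = 0.7561
Expected agreement pₑ = Σ (rowᵢ·colᵢ)/N² = (57·51 + 28·30 + 47·53 + 32·30)/164² = 0.2676
κ = (pₒ − pₑ)/(1 − pₑ) = (0.7561 − 0.2676)/(1 − 0.2676) = 0.667

0.667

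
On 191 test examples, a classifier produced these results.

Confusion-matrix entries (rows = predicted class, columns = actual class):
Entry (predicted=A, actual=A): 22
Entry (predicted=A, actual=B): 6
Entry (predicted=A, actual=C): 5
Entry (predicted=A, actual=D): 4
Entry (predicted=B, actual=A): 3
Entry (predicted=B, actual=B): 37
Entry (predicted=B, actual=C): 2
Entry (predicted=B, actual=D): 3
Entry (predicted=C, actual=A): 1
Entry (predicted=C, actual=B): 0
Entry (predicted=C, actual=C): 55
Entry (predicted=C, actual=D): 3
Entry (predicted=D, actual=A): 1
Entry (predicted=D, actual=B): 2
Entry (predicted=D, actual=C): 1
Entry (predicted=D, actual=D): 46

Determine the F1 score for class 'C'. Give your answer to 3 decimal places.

0.902

Treat 'C' as positive and all other classes as negative.
F1 score = 2·TP/(2·TP+FP+FN).
C: TP=55, FP=1+0+3=4, FN=5+2+1=8 → 110/122 = 0.9016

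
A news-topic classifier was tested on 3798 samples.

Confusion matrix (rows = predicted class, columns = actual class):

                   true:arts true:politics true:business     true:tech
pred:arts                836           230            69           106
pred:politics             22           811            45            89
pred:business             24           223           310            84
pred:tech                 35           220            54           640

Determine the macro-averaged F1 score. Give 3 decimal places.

Per-class F1 score (2·TP/(2·TP+FP+FN)):
  arts: TP=836, FP=230+69+106=405, FN=22+24+35=81 → 1672/2158 = 0.7748
  politics: TP=811, FP=22+45+89=156, FN=230+223+220=673 → 1622/2451 = 0.6618
  business: TP=310, FP=24+223+84=331, FN=69+45+54=168 → 620/1119 = 0.5541
  tech: TP=640, FP=35+220+54=309, FN=106+89+84=279 → 1280/1868 = 0.6852
Macro-F1 score = mean = (0.7748 + 0.6618 + 0.5541 + 0.6852) / 4 = 0.669

0.669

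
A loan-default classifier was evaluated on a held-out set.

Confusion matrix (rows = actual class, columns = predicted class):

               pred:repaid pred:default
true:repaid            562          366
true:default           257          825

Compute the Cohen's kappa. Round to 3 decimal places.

0.371

Observed agreement pₒ = trace/N = 1387/2010 = 0.6900
Expected agreement pₑ = Σ (rowᵢ·colᵢ)/N² = (928·819 + 1082·1191)/2010² = 0.5071
κ = (pₒ − pₑ)/(1 − pₑ) = (0.6900 − 0.5071)/(1 − 0.5071) = 0.371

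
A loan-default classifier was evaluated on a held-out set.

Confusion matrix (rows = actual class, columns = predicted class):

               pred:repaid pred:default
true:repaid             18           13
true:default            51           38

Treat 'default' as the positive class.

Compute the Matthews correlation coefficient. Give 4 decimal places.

0.0067

MCC = (TP·TN − FP·FN) / √((TP+FP)(TP+FN)(TN+FP)(TN+FN))
Numerator = 38·18 − 13·51 = 21
Denominator = √(51·89·31·69) = √9708921 = 3115.9142
MCC = 21 / 3115.9142 = 0.0067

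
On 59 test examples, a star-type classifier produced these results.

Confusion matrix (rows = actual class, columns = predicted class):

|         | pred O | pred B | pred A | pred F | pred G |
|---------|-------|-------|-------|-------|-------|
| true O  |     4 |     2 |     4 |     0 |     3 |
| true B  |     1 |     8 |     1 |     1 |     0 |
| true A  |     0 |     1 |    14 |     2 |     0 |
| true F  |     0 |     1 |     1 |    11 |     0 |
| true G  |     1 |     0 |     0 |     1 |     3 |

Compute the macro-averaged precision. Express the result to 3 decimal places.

Per-class precision (TP/(TP+FP)):
  O: TP=4, FP=1+0+0+1=2 → 4/6 = 0.6667
  B: TP=8, FP=2+1+1+0=4 → 8/12 = 0.6667
  A: TP=14, FP=4+1+1+0=6 → 14/20 = 0.7000
  F: TP=11, FP=0+1+2+1=4 → 11/15 = 0.7333
  G: TP=3, FP=3+0+0+0=3 → 3/6 = 0.5000
Macro-precision = mean = (0.6667 + 0.6667 + 0.7000 + 0.7333 + 0.5000) / 5 = 0.653

0.653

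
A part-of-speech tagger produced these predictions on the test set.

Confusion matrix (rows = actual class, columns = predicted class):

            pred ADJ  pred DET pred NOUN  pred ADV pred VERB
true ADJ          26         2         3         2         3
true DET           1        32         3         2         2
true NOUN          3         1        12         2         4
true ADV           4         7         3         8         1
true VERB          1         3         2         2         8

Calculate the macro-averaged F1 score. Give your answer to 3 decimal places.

Per-class F1 score (2·TP/(2·TP+FP+FN)):
  ADJ: TP=26, FP=1+3+4+1=9, FN=2+3+2+3=10 → 52/71 = 0.7324
  DET: TP=32, FP=2+1+7+3=13, FN=1+3+2+2=8 → 64/85 = 0.7529
  NOUN: TP=12, FP=3+3+3+2=11, FN=3+1+2+4=10 → 24/45 = 0.5333
  ADV: TP=8, FP=2+2+2+2=8, FN=4+7+3+1=15 → 16/39 = 0.4103
  VERB: TP=8, FP=3+2+4+1=10, FN=1+3+2+2=8 → 16/34 = 0.4706
Macro-F1 score = mean = (0.7324 + 0.7529 + 0.5333 + 0.4103 + 0.4706) / 5 = 0.580

0.580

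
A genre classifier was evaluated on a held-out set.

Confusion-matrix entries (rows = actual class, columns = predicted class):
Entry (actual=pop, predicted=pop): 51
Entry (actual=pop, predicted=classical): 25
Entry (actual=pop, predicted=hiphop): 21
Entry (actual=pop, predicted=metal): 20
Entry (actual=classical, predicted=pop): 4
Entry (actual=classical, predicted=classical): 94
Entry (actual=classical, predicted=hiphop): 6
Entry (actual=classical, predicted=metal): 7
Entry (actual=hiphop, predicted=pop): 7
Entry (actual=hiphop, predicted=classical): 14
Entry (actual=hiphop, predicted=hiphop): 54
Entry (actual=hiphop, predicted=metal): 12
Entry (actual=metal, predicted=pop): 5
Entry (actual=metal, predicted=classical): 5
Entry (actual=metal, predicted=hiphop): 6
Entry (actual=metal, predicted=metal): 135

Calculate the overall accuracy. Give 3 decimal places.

Accuracy = trace / total = (51+94+54+135=334) / 466 = 334/466 = 0.717

0.717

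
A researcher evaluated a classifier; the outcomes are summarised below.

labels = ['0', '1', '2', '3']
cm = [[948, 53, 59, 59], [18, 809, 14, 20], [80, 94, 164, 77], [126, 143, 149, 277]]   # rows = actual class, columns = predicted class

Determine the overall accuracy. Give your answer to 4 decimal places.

Accuracy = trace / total = (948+809+164+277=2198) / 3090 = 2198/3090 = 0.7113

0.7113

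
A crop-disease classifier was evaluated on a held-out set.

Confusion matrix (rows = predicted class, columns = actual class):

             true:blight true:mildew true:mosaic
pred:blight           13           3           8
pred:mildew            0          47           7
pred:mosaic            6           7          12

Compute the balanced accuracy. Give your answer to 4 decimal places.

0.6511

Balanced accuracy = mean of per-class recall.
  blight: recall = 13/19 = 0.68421
  mildew: recall = 47/57 = 0.82456
  mosaic: recall = 12/27 = 0.44444
Mean = (0.68421 + 0.82456 + 0.44444) / 3 = 0.6511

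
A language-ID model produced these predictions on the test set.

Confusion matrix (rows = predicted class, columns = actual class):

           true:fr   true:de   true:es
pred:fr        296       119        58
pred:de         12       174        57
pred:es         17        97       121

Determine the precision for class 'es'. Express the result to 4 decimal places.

0.5149

precision = TP/(TP+FP).
es: TP=121, FP=17+97=114 → 121/235 = 0.51489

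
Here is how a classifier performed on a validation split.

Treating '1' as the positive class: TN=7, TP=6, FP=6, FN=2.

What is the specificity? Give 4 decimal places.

0.5385

Specificity = TN/(TN+FP) = 7/(7+6) = 0.5385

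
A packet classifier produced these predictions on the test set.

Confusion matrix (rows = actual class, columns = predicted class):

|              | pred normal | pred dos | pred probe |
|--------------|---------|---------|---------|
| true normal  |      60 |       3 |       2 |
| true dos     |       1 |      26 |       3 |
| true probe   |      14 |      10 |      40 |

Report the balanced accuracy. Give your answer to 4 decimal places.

0.8049

Balanced accuracy = mean of per-class recall.
  normal: recall = 60/65 = 0.92308
  dos: recall = 26/30 = 0.86667
  probe: recall = 40/64 = 0.62500
Mean = (0.92308 + 0.86667 + 0.62500) / 3 = 0.8049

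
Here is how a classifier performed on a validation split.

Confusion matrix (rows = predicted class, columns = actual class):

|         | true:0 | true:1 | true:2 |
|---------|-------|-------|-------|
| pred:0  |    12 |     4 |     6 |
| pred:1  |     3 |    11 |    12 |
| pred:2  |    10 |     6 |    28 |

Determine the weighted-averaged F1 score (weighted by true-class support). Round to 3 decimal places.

Per-class F1 score (2·TP/(2·TP+FP+FN)):
  0: TP=12, FP=4+6=10, FN=3+10=13 → 24/47 = 0.5106
  1: TP=11, FP=3+12=15, FN=4+6=10 → 22/47 = 0.4681
  2: TP=28, FP=10+6=16, FN=6+12=18 → 56/90 = 0.6222
Weighted-F1 score = Σ (supportᵢ/N)·F1 scoreᵢ with N=92: (25/92)·0.5106 + (21/92)·0.4681 + (46/92)·0.6222 = 0.557

0.557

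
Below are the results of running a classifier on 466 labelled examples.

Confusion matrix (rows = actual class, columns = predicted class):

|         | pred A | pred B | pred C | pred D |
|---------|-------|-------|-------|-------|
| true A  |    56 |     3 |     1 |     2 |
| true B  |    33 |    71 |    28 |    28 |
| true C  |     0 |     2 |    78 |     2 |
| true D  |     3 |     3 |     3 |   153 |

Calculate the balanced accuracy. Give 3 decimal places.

Balanced accuracy = mean of per-class recall.
  A: recall = 56/62 = 0.9032
  B: recall = 71/160 = 0.4438
  C: recall = 78/82 = 0.9512
  D: recall = 153/162 = 0.9444
Mean = (0.9032 + 0.4438 + 0.9512 + 0.9444) / 4 = 0.811

0.811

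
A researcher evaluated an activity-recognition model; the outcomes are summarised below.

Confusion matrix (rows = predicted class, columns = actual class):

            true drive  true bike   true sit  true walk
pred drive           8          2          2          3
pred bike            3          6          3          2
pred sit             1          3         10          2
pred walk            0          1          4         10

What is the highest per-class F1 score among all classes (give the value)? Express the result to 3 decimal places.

Per-class F1 score (2·TP/(2·TP+FP+FN)):
  drive: TP=8, FP=2+2+3=7, FN=3+1+0=4 → 16/27 = 0.5926
  bike: TP=6, FP=3+3+2=8, FN=2+3+1=6 → 12/26 = 0.4615
  sit: TP=10, FP=1+3+2=6, FN=2+3+4=9 → 20/35 = 0.5714
  walk: TP=10, FP=0+1+4=5, FN=3+2+2=7 → 20/32 = 0.6250
Highest is class 'walk' with F1 score = 0.625.

0.625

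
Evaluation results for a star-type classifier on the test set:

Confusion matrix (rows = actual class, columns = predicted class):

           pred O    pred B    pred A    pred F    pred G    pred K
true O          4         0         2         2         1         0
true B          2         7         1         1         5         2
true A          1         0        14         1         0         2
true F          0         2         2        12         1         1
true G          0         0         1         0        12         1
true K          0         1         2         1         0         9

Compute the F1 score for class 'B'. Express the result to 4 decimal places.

0.5000

One-vs-rest for 'B': TP = diagonal; FP = other classes predicted 'B'; FN = 'B' predicted as other.
F1 score = 2·TP/(2·TP+FP+FN).
B: TP=7, FP=0+0+2+0+1=3, FN=2+1+1+5+2=11 → 14/28 = 0.50000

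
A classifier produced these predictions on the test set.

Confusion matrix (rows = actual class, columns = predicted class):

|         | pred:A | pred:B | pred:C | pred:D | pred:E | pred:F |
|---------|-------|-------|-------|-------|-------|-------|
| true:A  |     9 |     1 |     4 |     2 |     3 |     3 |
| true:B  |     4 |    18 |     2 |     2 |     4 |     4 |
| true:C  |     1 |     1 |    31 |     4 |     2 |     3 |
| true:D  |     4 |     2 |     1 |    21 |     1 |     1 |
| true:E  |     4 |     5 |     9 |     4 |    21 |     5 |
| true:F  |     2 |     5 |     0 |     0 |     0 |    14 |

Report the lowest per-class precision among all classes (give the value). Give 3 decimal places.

Per-class precision (TP/(TP+FP)):
  A: TP=9, FP=4+1+4+4+2=15 → 9/24 = 0.3750
  B: TP=18, FP=1+1+2+5+5=14 → 18/32 = 0.5625
  C: TP=31, FP=4+2+1+9+0=16 → 31/47 = 0.6596
  D: TP=21, FP=2+2+4+4+0=12 → 21/33 = 0.6364
  E: TP=21, FP=3+4+2+1+0=10 → 21/31 = 0.6774
  F: TP=14, FP=3+4+3+1+5=16 → 14/30 = 0.4667
Lowest is class 'A' with precision = 0.375.

0.375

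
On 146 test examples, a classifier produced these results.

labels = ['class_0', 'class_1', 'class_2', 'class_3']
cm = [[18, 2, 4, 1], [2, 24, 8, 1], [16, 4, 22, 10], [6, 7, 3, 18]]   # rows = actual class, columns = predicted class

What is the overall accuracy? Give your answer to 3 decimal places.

Accuracy = trace / total = (18+24+22+18=82) / 146 = 82/146 = 0.562

0.562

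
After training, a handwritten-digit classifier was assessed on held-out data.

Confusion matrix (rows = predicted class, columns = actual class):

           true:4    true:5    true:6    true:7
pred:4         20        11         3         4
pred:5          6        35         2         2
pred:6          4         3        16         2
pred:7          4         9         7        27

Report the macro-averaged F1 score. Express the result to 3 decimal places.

0.624

Per-class F1 score (2·TP/(2·TP+FP+FN)):
  4: TP=20, FP=11+3+4=18, FN=6+4+4=14 → 40/72 = 0.5556
  5: TP=35, FP=6+2+2=10, FN=11+3+9=23 → 70/103 = 0.6796
  6: TP=16, FP=4+3+2=9, FN=3+2+7=12 → 32/53 = 0.6038
  7: TP=27, FP=4+9+7=20, FN=4+2+2=8 → 54/82 = 0.6585
Macro-F1 score = mean = (0.5556 + 0.6796 + 0.6038 + 0.6585) / 4 = 0.624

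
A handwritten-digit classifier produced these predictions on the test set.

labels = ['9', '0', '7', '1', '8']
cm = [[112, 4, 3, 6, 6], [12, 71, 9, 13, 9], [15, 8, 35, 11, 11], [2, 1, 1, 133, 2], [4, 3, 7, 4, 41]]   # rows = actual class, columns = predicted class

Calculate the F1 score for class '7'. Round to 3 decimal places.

F1 score = 2·TP/(2·TP+FP+FN).
7: TP=35, FP=3+9+1+7=20, FN=15+8+11+11=45 → 70/135 = 0.5185

0.519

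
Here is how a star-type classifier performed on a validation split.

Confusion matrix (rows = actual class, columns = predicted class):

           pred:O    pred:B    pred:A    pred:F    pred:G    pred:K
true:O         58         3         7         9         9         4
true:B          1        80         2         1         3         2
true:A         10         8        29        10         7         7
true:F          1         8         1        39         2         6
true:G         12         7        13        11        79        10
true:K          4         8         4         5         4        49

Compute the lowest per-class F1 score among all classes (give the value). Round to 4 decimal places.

Per-class F1 score (2·TP/(2·TP+FP+FN)):
  O: TP=58, FP=1+10+1+12+4=28, FN=3+7+9+9+4=32 → 116/176 = 0.65909
  B: TP=80, FP=3+8+8+7+8=34, FN=1+2+1+3+2=9 → 160/203 = 0.78818
  A: TP=29, FP=7+2+1+13+4=27, FN=10+8+10+7+7=42 → 58/127 = 0.45669
  F: TP=39, FP=9+1+10+11+5=36, FN=1+8+1+2+6=18 → 78/132 = 0.59091
  G: TP=79, FP=9+3+7+2+4=25, FN=12+7+13+11+10=53 → 158/236 = 0.66949
  K: TP=49, FP=4+2+7+6+10=29, FN=4+8+4+5+4=25 → 98/152 = 0.64474
Lowest is class 'A' with F1 score = 0.4567.

0.4567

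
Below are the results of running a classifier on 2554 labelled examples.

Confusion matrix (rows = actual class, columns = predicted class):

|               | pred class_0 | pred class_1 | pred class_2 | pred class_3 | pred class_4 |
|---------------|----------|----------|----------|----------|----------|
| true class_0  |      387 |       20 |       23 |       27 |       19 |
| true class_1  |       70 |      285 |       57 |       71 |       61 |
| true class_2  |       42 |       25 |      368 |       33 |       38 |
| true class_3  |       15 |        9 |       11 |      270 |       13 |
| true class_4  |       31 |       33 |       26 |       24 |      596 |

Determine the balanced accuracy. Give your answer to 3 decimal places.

0.751

Balanced accuracy = mean of per-class recall.
  class_0: recall = 387/476 = 0.8130
  class_1: recall = 285/544 = 0.5239
  class_2: recall = 368/506 = 0.7273
  class_3: recall = 270/318 = 0.8491
  class_4: recall = 596/710 = 0.8394
Mean = (0.8130 + 0.5239 + 0.7273 + 0.8491 + 0.8394) / 5 = 0.751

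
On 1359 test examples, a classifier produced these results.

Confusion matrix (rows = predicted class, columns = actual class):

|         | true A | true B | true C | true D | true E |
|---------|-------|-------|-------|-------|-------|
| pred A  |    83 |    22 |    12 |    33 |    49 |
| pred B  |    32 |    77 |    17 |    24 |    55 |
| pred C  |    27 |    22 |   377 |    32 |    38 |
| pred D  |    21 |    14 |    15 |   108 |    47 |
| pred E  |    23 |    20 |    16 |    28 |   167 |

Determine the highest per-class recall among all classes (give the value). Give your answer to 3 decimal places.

Per-class recall (TP/(TP+FN)):
  A: TP=83, FN=32+27+21+23=103 → 83/186 = 0.4462
  B: TP=77, FN=22+22+14+20=78 → 77/155 = 0.4968
  C: TP=377, FN=12+17+15+16=60 → 377/437 = 0.8627
  D: TP=108, FN=33+24+32+28=117 → 108/225 = 0.4800
  E: TP=167, FN=49+55+38+47=189 → 167/356 = 0.4691
Highest is class 'C' with recall = 0.863.

0.863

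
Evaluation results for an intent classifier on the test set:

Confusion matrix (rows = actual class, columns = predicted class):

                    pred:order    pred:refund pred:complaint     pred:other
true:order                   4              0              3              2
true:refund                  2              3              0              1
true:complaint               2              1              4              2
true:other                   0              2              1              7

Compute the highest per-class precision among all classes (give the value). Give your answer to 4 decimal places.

Per-class precision (TP/(TP+FP)):
  order: TP=4, FP=2+2+0=4 → 4/8 = 0.50000
  refund: TP=3, FP=0+1+2=3 → 3/6 = 0.50000
  complaint: TP=4, FP=3+0+1=4 → 4/8 = 0.50000
  other: TP=7, FP=2+1+2=5 → 7/12 = 0.58333
Highest is class 'other' with precision = 0.5833.

0.5833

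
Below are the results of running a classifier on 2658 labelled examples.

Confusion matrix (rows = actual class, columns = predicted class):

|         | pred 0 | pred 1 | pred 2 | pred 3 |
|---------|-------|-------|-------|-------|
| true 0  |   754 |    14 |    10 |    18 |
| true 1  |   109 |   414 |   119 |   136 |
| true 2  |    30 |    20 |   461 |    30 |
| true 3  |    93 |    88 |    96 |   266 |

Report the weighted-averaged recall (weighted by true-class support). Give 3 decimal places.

0.713

Per-class recall (TP/(TP+FN)):
  0: TP=754, FN=14+10+18=42 → 754/796 = 0.9472
  1: TP=414, FN=109+119+136=364 → 414/778 = 0.5321
  2: TP=461, FN=30+20+30=80 → 461/541 = 0.8521
  3: TP=266, FN=93+88+96=277 → 266/543 = 0.4899
Weighted-recall = Σ (supportᵢ/N)·recallᵢ with N=2658: (796/2658)·0.9472 + (778/2658)·0.5321 + (541/2658)·0.8521 + (543/2658)·0.4899 = 0.713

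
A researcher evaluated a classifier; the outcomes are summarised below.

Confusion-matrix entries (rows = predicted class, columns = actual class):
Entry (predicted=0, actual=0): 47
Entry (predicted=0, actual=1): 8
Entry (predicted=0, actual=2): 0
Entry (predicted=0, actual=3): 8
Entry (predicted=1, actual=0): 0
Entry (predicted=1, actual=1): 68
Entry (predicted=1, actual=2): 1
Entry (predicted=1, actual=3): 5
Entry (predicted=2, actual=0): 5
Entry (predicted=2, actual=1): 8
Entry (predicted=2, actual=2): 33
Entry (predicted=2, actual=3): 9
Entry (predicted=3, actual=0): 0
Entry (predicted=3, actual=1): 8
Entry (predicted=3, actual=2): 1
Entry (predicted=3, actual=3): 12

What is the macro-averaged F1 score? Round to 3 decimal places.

Per-class F1 score (2·TP/(2·TP+FP+FN)):
  0: TP=47, FP=8+0+8=16, FN=0+5+0=5 → 94/115 = 0.8174
  1: TP=68, FP=0+1+5=6, FN=8+8+8=24 → 136/166 = 0.8193
  2: TP=33, FP=5+8+9=22, FN=0+1+1=2 → 66/90 = 0.7333
  3: TP=12, FP=0+8+1=9, FN=8+5+9=22 → 24/55 = 0.4364
Macro-F1 score = mean = (0.8174 + 0.8193 + 0.7333 + 0.4364) / 4 = 0.702

0.702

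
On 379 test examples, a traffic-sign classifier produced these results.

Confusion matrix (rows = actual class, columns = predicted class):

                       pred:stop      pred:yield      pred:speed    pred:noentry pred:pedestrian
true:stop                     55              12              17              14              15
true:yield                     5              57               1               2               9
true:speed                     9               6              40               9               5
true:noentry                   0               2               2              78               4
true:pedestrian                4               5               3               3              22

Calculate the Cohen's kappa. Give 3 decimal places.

Observed agreement pₒ = trace/N = 252/379 = 0.6649
Expected agreement pₑ = Σ (rowᵢ·colᵢ)/N² = (113·73 + 74·82 + 69·63 + 86·106 + 37·55)/379² = 0.2076
κ = (pₒ − pₑ)/(1 − pₑ) = (0.6649 − 0.2076)/(1 − 0.2076) = 0.577

0.577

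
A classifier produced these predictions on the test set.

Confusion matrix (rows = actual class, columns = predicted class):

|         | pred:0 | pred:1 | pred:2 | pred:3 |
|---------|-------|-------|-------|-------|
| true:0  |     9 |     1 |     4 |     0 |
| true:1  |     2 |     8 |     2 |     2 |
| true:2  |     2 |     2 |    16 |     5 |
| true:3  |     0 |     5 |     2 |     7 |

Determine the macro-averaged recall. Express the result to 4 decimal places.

0.5886

Per-class recall (TP/(TP+FN)):
  0: TP=9, FN=1+4+0=5 → 9/14 = 0.64286
  1: TP=8, FN=2+2+2=6 → 8/14 = 0.57143
  2: TP=16, FN=2+2+5=9 → 16/25 = 0.64000
  3: TP=7, FN=0+5+2=7 → 7/14 = 0.50000
Macro-recall = mean = (0.64286 + 0.57143 + 0.64000 + 0.50000) / 4 = 0.5886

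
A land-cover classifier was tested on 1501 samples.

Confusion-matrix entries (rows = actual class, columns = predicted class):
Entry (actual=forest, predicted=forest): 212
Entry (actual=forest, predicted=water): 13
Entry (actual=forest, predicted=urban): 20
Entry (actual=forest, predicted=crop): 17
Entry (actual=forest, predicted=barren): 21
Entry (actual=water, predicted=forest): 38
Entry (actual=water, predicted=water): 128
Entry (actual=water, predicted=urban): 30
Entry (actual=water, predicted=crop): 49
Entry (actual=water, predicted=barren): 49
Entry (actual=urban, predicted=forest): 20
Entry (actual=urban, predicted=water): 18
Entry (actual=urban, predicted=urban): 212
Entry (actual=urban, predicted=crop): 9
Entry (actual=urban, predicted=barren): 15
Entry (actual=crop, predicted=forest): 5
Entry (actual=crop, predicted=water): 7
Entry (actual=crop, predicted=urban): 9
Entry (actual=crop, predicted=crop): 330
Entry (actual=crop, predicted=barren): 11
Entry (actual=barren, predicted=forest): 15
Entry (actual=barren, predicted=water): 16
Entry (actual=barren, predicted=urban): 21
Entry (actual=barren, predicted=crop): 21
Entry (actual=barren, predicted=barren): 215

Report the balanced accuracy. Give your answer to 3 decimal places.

0.723

Balanced accuracy = mean of per-class recall.
  forest: recall = 212/283 = 0.7491
  water: recall = 128/294 = 0.4354
  urban: recall = 212/274 = 0.7737
  crop: recall = 330/362 = 0.9116
  barren: recall = 215/288 = 0.7465
Mean = (0.7491 + 0.4354 + 0.7737 + 0.9116 + 0.7465) / 5 = 0.723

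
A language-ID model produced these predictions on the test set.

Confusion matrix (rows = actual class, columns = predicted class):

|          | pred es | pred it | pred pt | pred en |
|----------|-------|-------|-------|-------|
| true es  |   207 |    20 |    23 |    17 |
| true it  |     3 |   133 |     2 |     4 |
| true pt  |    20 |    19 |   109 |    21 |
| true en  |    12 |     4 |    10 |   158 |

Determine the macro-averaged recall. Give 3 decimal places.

Per-class recall (TP/(TP+FN)):
  es: TP=207, FN=20+23+17=60 → 207/267 = 0.7753
  it: TP=133, FN=3+2+4=9 → 133/142 = 0.9366
  pt: TP=109, FN=20+19+21=60 → 109/169 = 0.6450
  en: TP=158, FN=12+4+10=26 → 158/184 = 0.8587
Macro-recall = mean = (0.7753 + 0.9366 + 0.6450 + 0.8587) / 4 = 0.804

0.804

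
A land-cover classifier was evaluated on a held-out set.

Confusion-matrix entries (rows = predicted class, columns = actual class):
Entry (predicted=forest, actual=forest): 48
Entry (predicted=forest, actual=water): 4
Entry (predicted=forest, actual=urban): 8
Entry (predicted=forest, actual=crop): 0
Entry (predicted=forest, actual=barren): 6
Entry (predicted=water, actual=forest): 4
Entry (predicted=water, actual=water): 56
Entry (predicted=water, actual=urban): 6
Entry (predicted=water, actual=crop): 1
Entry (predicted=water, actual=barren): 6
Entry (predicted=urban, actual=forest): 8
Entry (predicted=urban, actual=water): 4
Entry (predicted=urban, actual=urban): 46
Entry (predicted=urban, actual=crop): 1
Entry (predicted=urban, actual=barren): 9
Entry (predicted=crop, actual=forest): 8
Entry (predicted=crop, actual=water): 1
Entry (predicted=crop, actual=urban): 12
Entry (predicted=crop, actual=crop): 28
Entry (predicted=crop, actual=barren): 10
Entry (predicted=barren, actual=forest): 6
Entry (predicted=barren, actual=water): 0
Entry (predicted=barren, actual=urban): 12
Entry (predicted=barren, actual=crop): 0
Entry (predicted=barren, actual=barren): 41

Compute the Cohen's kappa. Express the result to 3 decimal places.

Observed agreement pₒ = trace/N = 219/325 = 0.6738
Expected agreement pₑ = Σ (rowᵢ·colᵢ)/N² = (74·66 + 65·73 + 84·68 + 30·59 + 72·59)/325² = 0.2022
κ = (pₒ − pₑ)/(1 − pₑ) = (0.6738 − 0.2022)/(1 − 0.2022) = 0.591

0.591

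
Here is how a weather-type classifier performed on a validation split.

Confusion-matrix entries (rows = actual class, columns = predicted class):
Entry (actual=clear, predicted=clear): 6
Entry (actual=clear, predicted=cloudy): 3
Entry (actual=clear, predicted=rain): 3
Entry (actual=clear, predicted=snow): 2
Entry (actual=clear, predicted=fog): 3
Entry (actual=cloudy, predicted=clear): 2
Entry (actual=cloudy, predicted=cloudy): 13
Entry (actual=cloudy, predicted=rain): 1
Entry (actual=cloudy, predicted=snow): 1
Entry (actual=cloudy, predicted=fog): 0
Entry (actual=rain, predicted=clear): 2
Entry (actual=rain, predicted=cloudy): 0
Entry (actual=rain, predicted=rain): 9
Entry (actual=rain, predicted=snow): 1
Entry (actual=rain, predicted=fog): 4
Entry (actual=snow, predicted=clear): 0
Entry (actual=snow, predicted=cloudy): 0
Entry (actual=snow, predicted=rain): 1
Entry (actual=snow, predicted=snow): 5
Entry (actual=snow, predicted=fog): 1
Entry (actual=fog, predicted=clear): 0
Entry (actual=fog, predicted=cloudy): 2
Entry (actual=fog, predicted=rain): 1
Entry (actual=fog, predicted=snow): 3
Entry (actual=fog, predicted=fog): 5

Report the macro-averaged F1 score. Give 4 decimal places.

0.5422

Per-class F1 score (2·TP/(2·TP+FP+FN)):
  clear: TP=6, FP=2+2+0+0=4, FN=3+3+2+3=11 → 12/27 = 0.44444
  cloudy: TP=13, FP=3+0+0+2=5, FN=2+1+1+0=4 → 26/35 = 0.74286
  rain: TP=9, FP=3+1+1+1=6, FN=2+0+1+4=7 → 18/31 = 0.58065
  snow: TP=5, FP=2+1+1+3=7, FN=0+0+1+1=2 → 10/19 = 0.52632
  fog: TP=5, FP=3+0+4+1=8, FN=0+2+1+3=6 → 10/24 = 0.41667
Macro-F1 score = mean = (0.44444 + 0.74286 + 0.58065 + 0.52632 + 0.41667) / 5 = 0.5422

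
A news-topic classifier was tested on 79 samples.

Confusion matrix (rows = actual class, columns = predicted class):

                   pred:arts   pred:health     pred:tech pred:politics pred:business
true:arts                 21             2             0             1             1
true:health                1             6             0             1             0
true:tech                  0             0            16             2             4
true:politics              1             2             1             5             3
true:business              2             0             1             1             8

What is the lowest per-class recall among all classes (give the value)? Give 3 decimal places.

Per-class recall (TP/(TP+FN)):
  arts: TP=21, FN=2+0+1+1=4 → 21/25 = 0.8400
  health: TP=6, FN=1+0+1+0=2 → 6/8 = 0.7500
  tech: TP=16, FN=0+0+2+4=6 → 16/22 = 0.7273
  politics: TP=5, FN=1+2+1+3=7 → 5/12 = 0.4167
  business: TP=8, FN=2+0+1+1=4 → 8/12 = 0.6667
Lowest is class 'politics' with recall = 0.417.

0.417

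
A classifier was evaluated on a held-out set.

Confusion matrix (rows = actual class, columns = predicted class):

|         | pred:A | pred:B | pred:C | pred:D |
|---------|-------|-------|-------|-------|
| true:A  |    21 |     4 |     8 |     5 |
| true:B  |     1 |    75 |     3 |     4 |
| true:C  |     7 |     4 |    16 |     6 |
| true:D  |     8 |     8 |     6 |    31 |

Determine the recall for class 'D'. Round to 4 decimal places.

One-vs-rest for 'D': TP = diagonal; FP = other classes predicted 'D'; FN = 'D' predicted as other.
recall = TP/(TP+FN).
D: TP=31, FN=8+8+6=22 → 31/53 = 0.58491

0.5849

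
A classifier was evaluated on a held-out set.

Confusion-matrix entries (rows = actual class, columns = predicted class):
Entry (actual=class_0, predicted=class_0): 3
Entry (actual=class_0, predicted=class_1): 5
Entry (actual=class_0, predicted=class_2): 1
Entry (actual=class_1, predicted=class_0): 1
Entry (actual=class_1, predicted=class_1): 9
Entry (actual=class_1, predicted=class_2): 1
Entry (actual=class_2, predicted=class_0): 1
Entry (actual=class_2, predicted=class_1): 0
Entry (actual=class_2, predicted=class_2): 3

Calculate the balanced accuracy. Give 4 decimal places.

Balanced accuracy = mean of per-class recall.
  class_0: recall = 3/9 = 0.33333
  class_1: recall = 9/11 = 0.81818
  class_2: recall = 3/4 = 0.75000
Mean = (0.33333 + 0.81818 + 0.75000) / 3 = 0.6338

0.6338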